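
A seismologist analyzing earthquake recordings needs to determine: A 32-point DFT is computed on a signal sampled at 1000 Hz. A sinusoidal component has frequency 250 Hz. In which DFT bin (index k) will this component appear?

DFT frequency resolution = f_s/N = 1000/32 = 125/4 Hz
Bin index k = f_signal / resolution = 250 / 125/4 = 8
The signal frequency 250 Hz falls in DFT bin k = 8.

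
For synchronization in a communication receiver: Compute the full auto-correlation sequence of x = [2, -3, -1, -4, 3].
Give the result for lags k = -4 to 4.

r_xx[k] = sum_m x[m]*x[m+k], indexed from 0, for k = -4 to 4:
  r_xx[-4] = x[4]*x[0] = 6
  r_xx[-3] = x[3]*x[0] + x[4]*x[1] = -17
  r_xx[-2] = x[2]*x[0] + x[3]*x[1] + x[4]*x[2] = 7
  r_xx[-1] = x[1]*x[0] + x[2]*x[1] + x[3]*x[2] + x[4]*x[3] = -11
  r_xx[0] = x[0]*x[0] + x[1]*x[1] + x[2]*x[2] + x[3]*x[3] + x[4]*x[4] = 39
  r_xx[1] = x[0]*x[1] + x[1]*x[2] + x[2]*x[3] + x[3]*x[4] = -11
  r_xx[2] = x[0]*x[2] + x[1]*x[3] + x[2]*x[4] = 7
  r_xx[3] = x[0]*x[3] + x[1]*x[4] = -17
  r_xx[4] = x[0]*x[4] = 6
r_xx = [6, -17, 7, -11, 39, -11, 7, -17, 6]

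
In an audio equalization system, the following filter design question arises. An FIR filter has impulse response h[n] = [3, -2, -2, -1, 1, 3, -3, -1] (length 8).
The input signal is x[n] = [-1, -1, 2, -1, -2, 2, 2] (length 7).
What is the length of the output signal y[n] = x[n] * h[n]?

For linear convolution, the output length is:
len(y) = len(x) + len(h) - 1 = 7 + 8 - 1 = 14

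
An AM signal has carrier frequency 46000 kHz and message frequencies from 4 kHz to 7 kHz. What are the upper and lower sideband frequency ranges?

Upper sideband (USB) = fc + [fm_low, fm_high] = 46000 + [4, 7] = [46004, 46007] kHz
Lower sideband (LSB) = fc - [fm_high, fm_low] = 46000 - [7, 4] = [45993, 45996] kHz
Total occupied spectrum: 45993 kHz to 46007 kHz (plus carrier at 46000 kHz)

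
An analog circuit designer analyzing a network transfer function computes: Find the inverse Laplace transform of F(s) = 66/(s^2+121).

Standard pair: w/(s^2+w^2) <-> sin(wt)*u(t)
Recognize w^2 = 121, so w = 11; numerator 66 = 6*11.
f(t) = 6*sin(11t)*u(t)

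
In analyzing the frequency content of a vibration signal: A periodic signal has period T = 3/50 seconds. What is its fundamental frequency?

The fundamental frequency is the reciprocal of the period.
f = 1/T = 1/(3/50) = 50/3 Hz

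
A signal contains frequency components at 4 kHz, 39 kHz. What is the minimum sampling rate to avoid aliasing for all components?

The highest frequency component is f_max = 39 kHz.
Nyquist rate = 2 * f_max = 2 * 39 kHz = 78 kHz.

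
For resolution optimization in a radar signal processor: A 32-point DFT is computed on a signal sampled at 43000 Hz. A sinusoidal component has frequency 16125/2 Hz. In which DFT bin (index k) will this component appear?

DFT frequency resolution = f_s/N = 43000/32 = 5375/4 Hz
Bin index k = f_signal / resolution = 16125/2 / 5375/4 = 6
The signal frequency 16125/2 Hz falls in DFT bin k = 6.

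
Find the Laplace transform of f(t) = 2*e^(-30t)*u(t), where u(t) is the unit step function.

Standard Laplace transform pair:
e^(-at)*u(t) <-> 1/(s+a)
With a = 30: L{2*e^(-30t)*u(t)} = 2/(s+30), ROC: Re(s) > -30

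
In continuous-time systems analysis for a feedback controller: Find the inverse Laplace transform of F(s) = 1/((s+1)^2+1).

Standard pair: w/((s+a)^2+w^2) <-> e^(-at)*sin(wt)*u(t)
With a=1, w=1: f(t) = e^(-t)*sin(t)*u(t)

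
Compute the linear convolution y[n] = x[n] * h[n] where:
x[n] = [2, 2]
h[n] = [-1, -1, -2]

y[n] = sum_k x[k]*h[n-k]. Output length = len(x) + len(h) - 1 = 2 + 3 - 1 = 4.
y[0] = 2*-1 = -2
y[1] = 2*-1 + 2*-1 = -4
y[2] = 2*-1 + 2*-2 = -6
y[3] = 2*-2 = -4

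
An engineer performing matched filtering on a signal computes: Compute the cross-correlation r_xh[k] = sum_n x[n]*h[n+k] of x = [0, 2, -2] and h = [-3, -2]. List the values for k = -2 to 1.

Both sequences indexed from 0 and zero outside their support.
Lags with overlap: k = -2 to 1.
  r_xh[-2] = x[2]*h[0] = 6
  r_xh[-1] = x[1]*h[0] + x[2]*h[1] = -2
  r_xh[0] = x[0]*h[0] + x[1]*h[1] = -4
  r_xh[1] = x[0]*h[1] = 0
r_xh = [6, -2, -4, 0] (for k = -2, ..., 1)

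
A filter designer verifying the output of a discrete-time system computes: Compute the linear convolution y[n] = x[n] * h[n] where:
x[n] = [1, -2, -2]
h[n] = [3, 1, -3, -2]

y[n] = sum_k x[k]*h[n-k]. Output length = len(x) + len(h) - 1 = 3 + 4 - 1 = 6.
y[0] = 1*3 = 3
y[1] = -2*3 + 1*1 = -5
y[2] = -2*3 + -2*1 + 1*-3 = -11
y[3] = -2*1 + -2*-3 + 1*-2 = 2
y[4] = -2*-3 + -2*-2 = 10
y[5] = -2*-2 = 4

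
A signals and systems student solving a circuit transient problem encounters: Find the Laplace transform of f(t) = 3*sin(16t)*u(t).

Standard pair: sin(wt)*u(t) <-> w/(s^2+w^2)
With w = 16: L{3*sin(16t)*u(t)} = 48/(s^2+256)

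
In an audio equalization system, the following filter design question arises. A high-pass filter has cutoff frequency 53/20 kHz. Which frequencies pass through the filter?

A high-pass filter passes all frequencies above the cutoff frequency 53/20 kHz and attenuates lower frequencies.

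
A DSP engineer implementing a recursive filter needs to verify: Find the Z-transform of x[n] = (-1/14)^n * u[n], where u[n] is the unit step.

The Z-transform of a^n * u[n] is z/(z-a) for |z| > |a|.
Here a = -1/14, so X(z) = z/(z - (-1/14)) = 14z/(14z + 1)
ROC: |z| > 1/14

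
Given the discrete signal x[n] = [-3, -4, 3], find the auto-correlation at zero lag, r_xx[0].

The auto-correlation at zero lag r_xx[0] equals the signal energy.
r_xx[0] = sum of x[n]^2 = (-3)^2 + (-4)^2 + 3^2
= 9 + 16 + 9 = 34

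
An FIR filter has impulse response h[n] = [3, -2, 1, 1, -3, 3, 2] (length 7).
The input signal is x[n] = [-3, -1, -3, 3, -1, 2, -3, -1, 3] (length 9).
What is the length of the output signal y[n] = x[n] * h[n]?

For linear convolution, the output length is:
len(y) = len(x) + len(h) - 1 = 9 + 7 - 1 = 15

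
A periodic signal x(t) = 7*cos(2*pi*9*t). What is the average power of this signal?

Average power of A*cos(wt) is A^2/2.
P = 7^2 / 2 = 49/2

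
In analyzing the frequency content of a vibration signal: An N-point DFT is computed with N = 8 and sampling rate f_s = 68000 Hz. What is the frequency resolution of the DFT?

DFT frequency resolution = f_s / N
= 68000 / 8 = 8500 Hz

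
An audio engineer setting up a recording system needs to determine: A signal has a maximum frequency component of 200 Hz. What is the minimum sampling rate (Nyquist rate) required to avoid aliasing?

By the Nyquist-Shannon sampling theorem,
the minimum sampling rate (Nyquist rate) must be at least 2 * f_max.
Nyquist rate = 2 * 200 Hz = 400 Hz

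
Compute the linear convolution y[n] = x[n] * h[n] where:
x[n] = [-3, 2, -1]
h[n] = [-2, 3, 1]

y[n] = sum_k x[k]*h[n-k]. Output length = len(x) + len(h) - 1 = 3 + 3 - 1 = 5.
y[0] = -3*-2 = 6
y[1] = 2*-2 + -3*3 = -13
y[2] = -1*-2 + 2*3 + -3*1 = 5
y[3] = -1*3 + 2*1 = -1
y[4] = -1*1 = -1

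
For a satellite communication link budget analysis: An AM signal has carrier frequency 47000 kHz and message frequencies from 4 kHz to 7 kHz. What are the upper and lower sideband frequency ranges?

Upper sideband (USB) = fc + [fm_low, fm_high] = 47000 + [4, 7] = [47004, 47007] kHz
Lower sideband (LSB) = fc - [fm_high, fm_low] = 47000 - [7, 4] = [46993, 46996] kHz
Total occupied spectrum: 46993 kHz to 47007 kHz (plus carrier at 47000 kHz)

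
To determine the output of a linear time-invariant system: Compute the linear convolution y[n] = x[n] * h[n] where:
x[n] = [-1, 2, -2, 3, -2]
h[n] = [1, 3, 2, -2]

y[n] = sum_k x[k]*h[n-k]. Output length = len(x) + len(h) - 1 = 5 + 4 - 1 = 8.
y[0] = -1*1 = -1
y[1] = 2*1 + -1*3 = -1
y[2] = -2*1 + 2*3 + -1*2 = 2
y[3] = 3*1 + -2*3 + 2*2 + -1*-2 = 3
y[4] = -2*1 + 3*3 + -2*2 + 2*-2 = -1
y[5] = -2*3 + 3*2 + -2*-2 = 4
y[6] = -2*2 + 3*-2 = -10
y[7] = -2*-2 = 4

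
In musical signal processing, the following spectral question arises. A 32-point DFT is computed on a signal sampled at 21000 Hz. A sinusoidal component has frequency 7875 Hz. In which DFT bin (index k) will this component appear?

DFT frequency resolution = f_s/N = 21000/32 = 2625/4 Hz
Bin index k = f_signal / resolution = 7875 / 2625/4 = 12
The signal frequency 7875 Hz falls in DFT bin k = 12.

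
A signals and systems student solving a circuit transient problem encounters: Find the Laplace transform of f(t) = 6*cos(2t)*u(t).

Standard pair: cos(wt)*u(t) <-> s/(s^2+w^2)
With w = 2: L{6*cos(2t)*u(t)} = 6s/(s^2+4)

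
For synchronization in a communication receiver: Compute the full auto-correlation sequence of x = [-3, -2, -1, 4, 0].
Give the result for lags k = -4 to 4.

r_xx[k] = sum_m x[m]*x[m+k], indexed from 0, for k = -4 to 4:
  r_xx[-4] = x[4]*x[0] = 0
  r_xx[-3] = x[3]*x[0] + x[4]*x[1] = -12
  r_xx[-2] = x[2]*x[0] + x[3]*x[1] + x[4]*x[2] = -5
  r_xx[-1] = x[1]*x[0] + x[2]*x[1] + x[3]*x[2] + x[4]*x[3] = 4
  r_xx[0] = x[0]*x[0] + x[1]*x[1] + x[2]*x[2] + x[3]*x[3] + x[4]*x[4] = 30
  r_xx[1] = x[0]*x[1] + x[1]*x[2] + x[2]*x[3] + x[3]*x[4] = 4
  r_xx[2] = x[0]*x[2] + x[1]*x[3] + x[2]*x[4] = -5
  r_xx[3] = x[0]*x[3] + x[1]*x[4] = -12
  r_xx[4] = x[0]*x[4] = 0
r_xx = [0, -12, -5, 4, 30, 4, -5, -12, 0]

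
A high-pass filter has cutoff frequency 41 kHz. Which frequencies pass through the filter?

A high-pass filter passes all frequencies above the cutoff frequency 41 kHz and attenuates lower frequencies.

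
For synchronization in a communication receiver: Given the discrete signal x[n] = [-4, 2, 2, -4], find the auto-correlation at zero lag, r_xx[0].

The auto-correlation at zero lag r_xx[0] equals the signal energy.
r_xx[0] = sum of x[n]^2 = (-4)^2 + 2^2 + 2^2 + (-4)^2
= 16 + 4 + 4 + 16 = 40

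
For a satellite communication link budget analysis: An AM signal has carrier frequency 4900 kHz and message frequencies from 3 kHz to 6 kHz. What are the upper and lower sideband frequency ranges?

Upper sideband (USB) = fc + [fm_low, fm_high] = 4900 + [3, 6] = [4903, 4906] kHz
Lower sideband (LSB) = fc - [fm_high, fm_low] = 4900 - [6, 3] = [4894, 4897] kHz
Total occupied spectrum: 4894 kHz to 4906 kHz (plus carrier at 4900 kHz)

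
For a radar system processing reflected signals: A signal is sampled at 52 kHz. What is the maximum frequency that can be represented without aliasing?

The maximum frequency that can be represented without aliasing
is the Nyquist frequency: f_max = f_s / 2 = 52 kHz / 2 = 26 kHz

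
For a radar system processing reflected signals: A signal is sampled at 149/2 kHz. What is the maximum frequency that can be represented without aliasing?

The maximum frequency that can be represented without aliasing
is the Nyquist frequency: f_max = f_s / 2 = 149/2 kHz / 2 = 149/4 kHz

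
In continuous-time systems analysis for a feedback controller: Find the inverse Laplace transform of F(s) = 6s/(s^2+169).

Standard pair: s/(s^2+w^2) <-> cos(wt)*u(t)
With k=6, w=13: f(t) = 6*cos(13t)*u(t)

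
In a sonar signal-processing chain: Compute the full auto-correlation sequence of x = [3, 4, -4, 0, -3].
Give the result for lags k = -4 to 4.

r_xx[k] = sum_m x[m]*x[m+k], indexed from 0, for k = -4 to 4:
  r_xx[-4] = x[4]*x[0] = -9
  r_xx[-3] = x[3]*x[0] + x[4]*x[1] = -12
  r_xx[-2] = x[2]*x[0] + x[3]*x[1] + x[4]*x[2] = 0
  r_xx[-1] = x[1]*x[0] + x[2]*x[1] + x[3]*x[2] + x[4]*x[3] = -4
  r_xx[0] = x[0]*x[0] + x[1]*x[1] + x[2]*x[2] + x[3]*x[3] + x[4]*x[4] = 50
  r_xx[1] = x[0]*x[1] + x[1]*x[2] + x[2]*x[3] + x[3]*x[4] = -4
  r_xx[2] = x[0]*x[2] + x[1]*x[3] + x[2]*x[4] = 0
  r_xx[3] = x[0]*x[3] + x[1]*x[4] = -12
  r_xx[4] = x[0]*x[4] = -9
r_xx = [-9, -12, 0, -4, 50, -4, 0, -12, -9]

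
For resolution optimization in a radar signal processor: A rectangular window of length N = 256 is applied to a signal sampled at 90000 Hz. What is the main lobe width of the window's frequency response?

For a rectangular window of length N,
the main lobe width in frequency is 2*f_s/N.
= 2*90000/256 = 5625/8 Hz
This determines the minimum frequency separation for resolving two sinusoids.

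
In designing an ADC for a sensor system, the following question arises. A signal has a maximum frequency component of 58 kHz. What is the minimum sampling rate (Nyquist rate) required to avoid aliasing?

By the Nyquist-Shannon sampling theorem,
the minimum sampling rate (Nyquist rate) must be at least 2 * f_max.
Nyquist rate = 2 * 58 kHz = 116 kHz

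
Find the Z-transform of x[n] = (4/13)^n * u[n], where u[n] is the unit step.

The Z-transform of a^n * u[n] is z/(z-a) for |z| > |a|.
Here a = 4/13, so X(z) = z/(z - (4/13)) = 13z/(13z - 4)
ROC: |z| > 4/13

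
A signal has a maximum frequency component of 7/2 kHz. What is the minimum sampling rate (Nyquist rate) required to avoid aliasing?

By the Nyquist-Shannon sampling theorem,
the minimum sampling rate (Nyquist rate) must be at least 2 * f_max.
Nyquist rate = 2 * 7/2 kHz = 7 kHz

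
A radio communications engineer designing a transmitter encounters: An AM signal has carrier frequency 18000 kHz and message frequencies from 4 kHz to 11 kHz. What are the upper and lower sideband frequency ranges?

Upper sideband (USB) = fc + [fm_low, fm_high] = 18000 + [4, 11] = [18004, 18011] kHz
Lower sideband (LSB) = fc - [fm_high, fm_low] = 18000 - [11, 4] = [17989, 17996] kHz
Total occupied spectrum: 17989 kHz to 18011 kHz (plus carrier at 18000 kHz)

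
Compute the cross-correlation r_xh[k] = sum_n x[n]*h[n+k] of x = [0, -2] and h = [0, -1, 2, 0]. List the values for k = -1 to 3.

Both sequences indexed from 0 and zero outside their support.
Lags with overlap: k = -1 to 3.
  r_xh[-1] = x[1]*h[0] = 0
  r_xh[0] = x[0]*h[0] + x[1]*h[1] = 2
  r_xh[1] = x[0]*h[1] + x[1]*h[2] = -4
  r_xh[2] = x[0]*h[2] + x[1]*h[3] = 0
  r_xh[3] = x[0]*h[3] = 0
r_xh = [0, 2, -4, 0, 0] (for k = -1, ..., 3)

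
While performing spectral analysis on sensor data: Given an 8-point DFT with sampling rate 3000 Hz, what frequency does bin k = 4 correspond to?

The frequency of DFT bin k is: f_k = k * f_s / N
f_4 = 4 * 3000 / 8 = 1500 Hz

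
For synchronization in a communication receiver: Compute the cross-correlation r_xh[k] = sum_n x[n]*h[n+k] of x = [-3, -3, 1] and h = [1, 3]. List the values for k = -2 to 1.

Both sequences indexed from 0 and zero outside their support.
Lags with overlap: k = -2 to 1.
  r_xh[-2] = x[2]*h[0] = 1
  r_xh[-1] = x[1]*h[0] + x[2]*h[1] = 0
  r_xh[0] = x[0]*h[0] + x[1]*h[1] = -12
  r_xh[1] = x[0]*h[1] = -9
r_xh = [1, 0, -12, -9] (for k = -2, ..., 1)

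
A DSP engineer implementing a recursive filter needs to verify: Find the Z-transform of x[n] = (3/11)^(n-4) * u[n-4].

Time-shifting property: if X(z) = Z{x[n]}, then Z{x[n-d]} = z^(-d) * X(z)
X(z) = z/(z - 3/11) for x[n] = (3/11)^n * u[n]
Z{x[n-4]} = z^(-4) * z/(z - 3/11) = z^(-3)/(z - 3/11)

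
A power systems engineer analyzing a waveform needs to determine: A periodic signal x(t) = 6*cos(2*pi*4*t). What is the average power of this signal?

Average power of A*cos(wt) is A^2/2.
P = 6^2 / 2 = 36/2 = 18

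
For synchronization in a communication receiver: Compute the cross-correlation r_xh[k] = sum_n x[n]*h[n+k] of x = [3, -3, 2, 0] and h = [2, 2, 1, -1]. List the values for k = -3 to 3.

Both sequences indexed from 0 and zero outside their support.
Lags with overlap: k = -3 to 3.
  r_xh[-3] = x[3]*h[0] = 0
  r_xh[-2] = x[2]*h[0] + x[3]*h[1] = 4
  r_xh[-1] = x[1]*h[0] + x[2]*h[1] + x[3]*h[2] = -2
  r_xh[0] = x[0]*h[0] + x[1]*h[1] + x[2]*h[2] + x[3]*h[3] = 2
  r_xh[1] = x[0]*h[1] + x[1]*h[2] + x[2]*h[3] = 1
  r_xh[2] = x[0]*h[2] + x[1]*h[3] = 6
  r_xh[3] = x[0]*h[3] = -3
r_xh = [0, 4, -2, 2, 1, 6, -3] (for k = -3, ..., 3)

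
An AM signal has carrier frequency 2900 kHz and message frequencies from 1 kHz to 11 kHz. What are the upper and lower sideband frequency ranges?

Upper sideband (USB) = fc + [fm_low, fm_high] = 2900 + [1, 11] = [2901, 2911] kHz
Lower sideband (LSB) = fc - [fm_high, fm_low] = 2900 - [11, 1] = [2889, 2899] kHz
Total occupied spectrum: 2889 kHz to 2911 kHz (plus carrier at 2900 kHz)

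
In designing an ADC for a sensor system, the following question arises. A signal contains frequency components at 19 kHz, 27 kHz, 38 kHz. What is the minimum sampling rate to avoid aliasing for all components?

The highest frequency component is f_max = 38 kHz.
Nyquist rate = 2 * f_max = 2 * 38 kHz = 76 kHz.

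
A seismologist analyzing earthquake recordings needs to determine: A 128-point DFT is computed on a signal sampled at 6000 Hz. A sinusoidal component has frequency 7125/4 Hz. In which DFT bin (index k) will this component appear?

DFT frequency resolution = f_s/N = 6000/128 = 375/8 Hz
Bin index k = f_signal / resolution = 7125/4 / 375/8 = 38
The signal frequency 7125/4 Hz falls in DFT bin k = 38.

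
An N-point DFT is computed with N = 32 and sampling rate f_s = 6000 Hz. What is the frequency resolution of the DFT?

DFT frequency resolution = f_s / N
= 6000 / 32 = 375/2 Hz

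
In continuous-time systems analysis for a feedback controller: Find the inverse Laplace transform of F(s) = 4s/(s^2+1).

Standard pair: s/(s^2+w^2) <-> cos(wt)*u(t)
With k=4, w=1: f(t) = 4*cos(t)*u(t)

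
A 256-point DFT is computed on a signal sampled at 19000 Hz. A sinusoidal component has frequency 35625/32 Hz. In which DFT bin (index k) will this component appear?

DFT frequency resolution = f_s/N = 19000/256 = 2375/32 Hz
Bin index k = f_signal / resolution = 35625/32 / 2375/32 = 15
The signal frequency 35625/32 Hz falls in DFT bin k = 15.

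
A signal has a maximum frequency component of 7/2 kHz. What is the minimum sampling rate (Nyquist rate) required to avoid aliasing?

By the Nyquist-Shannon sampling theorem,
the minimum sampling rate (Nyquist rate) must be at least 2 * f_max.
Nyquist rate = 2 * 7/2 kHz = 7 kHz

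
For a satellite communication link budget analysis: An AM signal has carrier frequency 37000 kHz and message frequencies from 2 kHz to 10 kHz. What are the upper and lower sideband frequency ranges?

Upper sideband (USB) = fc + [fm_low, fm_high] = 37000 + [2, 10] = [37002, 37010] kHz
Lower sideband (LSB) = fc - [fm_high, fm_low] = 37000 - [10, 2] = [36990, 36998] kHz
Total occupied spectrum: 36990 kHz to 37010 kHz (plus carrier at 37000 kHz)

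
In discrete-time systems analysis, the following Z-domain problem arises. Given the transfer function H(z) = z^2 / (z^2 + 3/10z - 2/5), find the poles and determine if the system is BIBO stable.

Poles are roots of the denominator: z^2 + 3/10z - 2/5 = 0.
Quadratic formula: z = [-(3/10) +/- sqrt((3/10)^2 - 4*(-2/5))] / 2
Discriminant = 9/100 + 8/5 = 169/100; sqrt = 13/10.
z = (-3/10 +/- 13/10) / 2 => z = 1/2 or z = -4/5.
|p1| = 1/2, |p2| = 4/5.
For BIBO stability, all poles must lie inside the unit circle (|p| < 1).
System is STABLE since both |p| < 1.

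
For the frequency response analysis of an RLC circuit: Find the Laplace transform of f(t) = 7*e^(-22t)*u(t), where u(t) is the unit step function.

Standard Laplace transform pair:
e^(-at)*u(t) <-> 1/(s+a)
With a = 22: L{7*e^(-22t)*u(t)} = 7/(s+22), ROC: Re(s) > -22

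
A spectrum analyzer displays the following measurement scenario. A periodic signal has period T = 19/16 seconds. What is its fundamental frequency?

The fundamental frequency is the reciprocal of the period.
f = 1/T = 1/(19/16) = 16/19 Hz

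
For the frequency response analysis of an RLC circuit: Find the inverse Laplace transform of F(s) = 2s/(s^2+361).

Standard pair: s/(s^2+w^2) <-> cos(wt)*u(t)
With k=2, w=19: f(t) = 2*cos(19t)*u(t)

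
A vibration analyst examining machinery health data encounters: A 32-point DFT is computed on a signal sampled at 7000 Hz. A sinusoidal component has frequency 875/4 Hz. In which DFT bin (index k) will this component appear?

DFT frequency resolution = f_s/N = 7000/32 = 875/4 Hz
Bin index k = f_signal / resolution = 875/4 / 875/4 = 1
The signal frequency 875/4 Hz falls in DFT bin k = 1.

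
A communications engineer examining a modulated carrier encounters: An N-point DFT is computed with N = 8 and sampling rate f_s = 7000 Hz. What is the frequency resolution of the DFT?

DFT frequency resolution = f_s / N
= 7000 / 8 = 875 Hz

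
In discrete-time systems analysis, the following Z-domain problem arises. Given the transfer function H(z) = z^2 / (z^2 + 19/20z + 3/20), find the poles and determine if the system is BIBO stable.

Poles are roots of the denominator: z^2 + 19/20z + 3/20 = 0.
Quadratic formula: z = [-(19/20) +/- sqrt((19/20)^2 - 4*(3/20))] / 2
Discriminant = 361/400 - 3/5 = 121/400; sqrt = 11/20.
z = (-19/20 +/- 11/20) / 2 => z = -1/5 or z = -3/4.
|p1| = 3/4, |p2| = 1/5.
For BIBO stability, all poles must lie inside the unit circle (|p| < 1).
System is STABLE since both |p| < 1.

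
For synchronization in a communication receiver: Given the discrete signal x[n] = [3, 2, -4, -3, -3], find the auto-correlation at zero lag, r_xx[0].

The auto-correlation at zero lag r_xx[0] equals the signal energy.
r_xx[0] = sum of x[n]^2 = 3^2 + 2^2 + (-4)^2 + (-3)^2 + (-3)^2
= 9 + 4 + 16 + 9 + 9 = 47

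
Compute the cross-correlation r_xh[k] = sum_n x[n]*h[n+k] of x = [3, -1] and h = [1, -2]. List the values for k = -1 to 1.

Both sequences indexed from 0 and zero outside their support.
Lags with overlap: k = -1 to 1.
  r_xh[-1] = x[1]*h[0] = -1
  r_xh[0] = x[0]*h[0] + x[1]*h[1] = 5
  r_xh[1] = x[0]*h[1] = -6
r_xh = [-1, 5, -6] (for k = -1, ..., 1)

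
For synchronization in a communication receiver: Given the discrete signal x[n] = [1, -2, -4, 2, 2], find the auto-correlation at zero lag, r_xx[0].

The auto-correlation at zero lag r_xx[0] equals the signal energy.
r_xx[0] = sum of x[n]^2 = 1^2 + (-2)^2 + (-4)^2 + 2^2 + 2^2
= 1 + 4 + 16 + 4 + 4 = 29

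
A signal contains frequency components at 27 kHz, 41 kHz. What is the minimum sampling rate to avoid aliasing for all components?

The highest frequency component is f_max = 41 kHz.
Nyquist rate = 2 * f_max = 2 * 41 kHz = 82 kHz.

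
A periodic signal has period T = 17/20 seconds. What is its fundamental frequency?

The fundamental frequency is the reciprocal of the period.
f = 1/T = 1/(17/20) = 20/17 Hz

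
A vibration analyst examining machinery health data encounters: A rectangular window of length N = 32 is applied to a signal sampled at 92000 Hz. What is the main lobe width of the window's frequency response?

For a rectangular window of length N,
the main lobe width in frequency is 2*f_s/N.
= 2*92000/32 = 5750 Hz
This determines the minimum frequency separation for resolving two sinusoids.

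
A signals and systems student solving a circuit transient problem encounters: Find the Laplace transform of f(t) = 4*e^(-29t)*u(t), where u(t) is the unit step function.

Standard Laplace transform pair:
e^(-at)*u(t) <-> 1/(s+a)
With a = 29: L{4*e^(-29t)*u(t)} = 4/(s+29), ROC: Re(s) > -29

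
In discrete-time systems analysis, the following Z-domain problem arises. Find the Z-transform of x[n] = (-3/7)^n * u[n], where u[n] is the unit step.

The Z-transform of a^n * u[n] is z/(z-a) for |z| > |a|.
Here a = -3/7, so X(z) = z/(z - (-3/7)) = 7z/(7z + 3)
ROC: |z| > 3/7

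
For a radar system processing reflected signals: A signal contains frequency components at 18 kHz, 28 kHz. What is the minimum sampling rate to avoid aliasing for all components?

The highest frequency component is f_max = 28 kHz.
Nyquist rate = 2 * f_max = 2 * 28 kHz = 56 kHz.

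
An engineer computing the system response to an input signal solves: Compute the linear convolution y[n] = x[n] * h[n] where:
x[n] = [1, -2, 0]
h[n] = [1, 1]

y[n] = sum_k x[k]*h[n-k]. Output length = len(x) + len(h) - 1 = 3 + 2 - 1 = 4.
y[0] = 1*1 = 1
y[1] = -2*1 + 1*1 = -1
y[2] = 0*1 + -2*1 = -2
y[3] = 0*1 = 0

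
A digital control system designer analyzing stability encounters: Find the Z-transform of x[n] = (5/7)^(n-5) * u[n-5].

Time-shifting property: if X(z) = Z{x[n]}, then Z{x[n-d]} = z^(-d) * X(z)
X(z) = z/(z - 5/7) for x[n] = (5/7)^n * u[n]
Z{x[n-5]} = z^(-5) * z/(z - 5/7) = z^(-4)/(z - 5/7)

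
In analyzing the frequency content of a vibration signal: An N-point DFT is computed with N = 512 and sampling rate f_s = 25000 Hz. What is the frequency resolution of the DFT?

DFT frequency resolution = f_s / N
= 25000 / 512 = 3125/64 Hz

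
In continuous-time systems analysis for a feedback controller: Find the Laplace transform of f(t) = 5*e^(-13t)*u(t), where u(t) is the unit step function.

Standard Laplace transform pair:
e^(-at)*u(t) <-> 1/(s+a)
With a = 13: L{5*e^(-13t)*u(t)} = 5/(s+13), ROC: Re(s) > -13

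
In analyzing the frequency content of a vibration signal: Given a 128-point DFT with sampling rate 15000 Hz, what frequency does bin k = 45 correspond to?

The frequency of DFT bin k is: f_k = k * f_s / N
f_45 = 45 * 15000 / 128 = 84375/16 Hz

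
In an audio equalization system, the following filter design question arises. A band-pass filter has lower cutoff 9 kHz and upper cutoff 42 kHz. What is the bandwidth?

Bandwidth = f_high - f_low
= 42 kHz - 9 kHz = 33 kHz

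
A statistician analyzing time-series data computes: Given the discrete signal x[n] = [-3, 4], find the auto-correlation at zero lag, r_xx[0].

The auto-correlation at zero lag r_xx[0] equals the signal energy.
r_xx[0] = sum of x[n]^2 = (-3)^2 + 4^2
= 9 + 16 = 25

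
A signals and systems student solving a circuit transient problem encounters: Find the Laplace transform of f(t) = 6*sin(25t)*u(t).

Standard pair: sin(wt)*u(t) <-> w/(s^2+w^2)
With w = 25: L{6*sin(25t)*u(t)} = 150/(s^2+625)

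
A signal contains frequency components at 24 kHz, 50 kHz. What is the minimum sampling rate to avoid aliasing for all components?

The highest frequency component is f_max = 50 kHz.
Nyquist rate = 2 * f_max = 2 * 50 kHz = 100 kHz.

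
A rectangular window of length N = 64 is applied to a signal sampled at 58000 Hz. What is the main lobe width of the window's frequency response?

For a rectangular window of length N,
the main lobe width in frequency is 2*f_s/N.
= 2*58000/64 = 3625/2 Hz
This determines the minimum frequency separation for resolving two sinusoids.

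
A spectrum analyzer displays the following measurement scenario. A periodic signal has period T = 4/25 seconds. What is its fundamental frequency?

The fundamental frequency is the reciprocal of the period.
f = 1/T = 1/(4/25) = 25/4 Hz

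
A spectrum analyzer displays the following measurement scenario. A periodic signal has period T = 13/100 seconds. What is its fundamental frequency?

The fundamental frequency is the reciprocal of the period.
f = 1/T = 1/(13/100) = 100/13 Hz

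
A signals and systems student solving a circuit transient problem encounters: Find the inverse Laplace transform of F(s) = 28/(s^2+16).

Standard pair: w/(s^2+w^2) <-> sin(wt)*u(t)
Recognize w^2 = 16, so w = 4; numerator 28 = 7*4.
f(t) = 7*sin(4t)*u(t)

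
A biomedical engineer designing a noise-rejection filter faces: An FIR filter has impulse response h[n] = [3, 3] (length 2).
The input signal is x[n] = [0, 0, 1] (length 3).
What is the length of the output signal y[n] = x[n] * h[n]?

For linear convolution, the output length is:
len(y) = len(x) + len(h) - 1 = 3 + 2 - 1 = 4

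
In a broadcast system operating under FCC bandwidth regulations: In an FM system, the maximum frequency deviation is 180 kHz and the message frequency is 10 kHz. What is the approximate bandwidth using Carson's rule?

Carson's rule: BW = 2*(delta_f + f_m)
= 2*(180 + 10) kHz = 380 kHz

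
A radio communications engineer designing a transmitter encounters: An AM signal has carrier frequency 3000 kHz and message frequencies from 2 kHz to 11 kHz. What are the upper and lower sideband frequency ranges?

Upper sideband (USB) = fc + [fm_low, fm_high] = 3000 + [2, 11] = [3002, 3011] kHz
Lower sideband (LSB) = fc - [fm_high, fm_low] = 3000 - [11, 2] = [2989, 2998] kHz
Total occupied spectrum: 2989 kHz to 3011 kHz (plus carrier at 3000 kHz)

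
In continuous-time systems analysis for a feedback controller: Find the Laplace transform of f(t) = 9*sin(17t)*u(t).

Standard pair: sin(wt)*u(t) <-> w/(s^2+w^2)
With w = 17: L{9*sin(17t)*u(t)} = 153/(s^2+289)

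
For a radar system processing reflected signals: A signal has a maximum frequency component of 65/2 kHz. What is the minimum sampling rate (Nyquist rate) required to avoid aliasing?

By the Nyquist-Shannon sampling theorem,
the minimum sampling rate (Nyquist rate) must be at least 2 * f_max.
Nyquist rate = 2 * 65/2 kHz = 65 kHz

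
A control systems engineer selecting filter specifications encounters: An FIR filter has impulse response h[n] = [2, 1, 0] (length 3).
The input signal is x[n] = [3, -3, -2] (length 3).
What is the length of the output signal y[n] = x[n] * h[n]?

For linear convolution, the output length is:
len(y) = len(x) + len(h) - 1 = 3 + 3 - 1 = 5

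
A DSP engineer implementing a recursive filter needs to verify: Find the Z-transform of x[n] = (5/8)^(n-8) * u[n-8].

Time-shifting property: if X(z) = Z{x[n]}, then Z{x[n-d]} = z^(-d) * X(z)
X(z) = z/(z - 5/8) for x[n] = (5/8)^n * u[n]
Z{x[n-8]} = z^(-8) * z/(z - 5/8) = z^(-7)/(z - 5/8)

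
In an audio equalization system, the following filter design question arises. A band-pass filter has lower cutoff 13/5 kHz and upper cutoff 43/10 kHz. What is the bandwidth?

Bandwidth = f_high - f_low
= 43/10 kHz - 13/5 kHz = 17/10 kHz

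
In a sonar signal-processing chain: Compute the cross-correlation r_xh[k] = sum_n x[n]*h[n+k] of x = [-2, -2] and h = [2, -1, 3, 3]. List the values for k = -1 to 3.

Both sequences indexed from 0 and zero outside their support.
Lags with overlap: k = -1 to 3.
  r_xh[-1] = x[1]*h[0] = -4
  r_xh[0] = x[0]*h[0] + x[1]*h[1] = -2
  r_xh[1] = x[0]*h[1] + x[1]*h[2] = -4
  r_xh[2] = x[0]*h[2] + x[1]*h[3] = -12
  r_xh[3] = x[0]*h[3] = -6
r_xh = [-4, -2, -4, -12, -6] (for k = -1, ..., 3)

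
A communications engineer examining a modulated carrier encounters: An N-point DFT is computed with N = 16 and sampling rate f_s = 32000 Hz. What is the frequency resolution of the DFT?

DFT frequency resolution = f_s / N
= 32000 / 16 = 2000 Hz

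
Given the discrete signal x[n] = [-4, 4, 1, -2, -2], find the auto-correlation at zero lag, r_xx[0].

The auto-correlation at zero lag r_xx[0] equals the signal energy.
r_xx[0] = sum of x[n]^2 = (-4)^2 + 4^2 + 1^2 + (-2)^2 + (-2)^2
= 16 + 16 + 1 + 4 + 4 = 41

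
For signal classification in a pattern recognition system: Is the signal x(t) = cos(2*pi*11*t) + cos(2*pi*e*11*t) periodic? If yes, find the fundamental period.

f1 = 11 Hz, f2 = 11*e Hz
Ratio f2/f1 = e, which is irrational.
Since the frequency ratio is irrational, no common period exists.
The signal is not periodic.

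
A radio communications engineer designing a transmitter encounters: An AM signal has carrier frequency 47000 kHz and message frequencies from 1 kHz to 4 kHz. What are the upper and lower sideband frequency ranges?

Upper sideband (USB) = fc + [fm_low, fm_high] = 47000 + [1, 4] = [47001, 47004] kHz
Lower sideband (LSB) = fc - [fm_high, fm_low] = 47000 - [4, 1] = [46996, 46999] kHz
Total occupied spectrum: 46996 kHz to 47004 kHz (plus carrier at 47000 kHz)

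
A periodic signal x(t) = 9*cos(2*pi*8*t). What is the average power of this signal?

Average power of A*cos(wt) is A^2/2.
P = 9^2 / 2 = 81/2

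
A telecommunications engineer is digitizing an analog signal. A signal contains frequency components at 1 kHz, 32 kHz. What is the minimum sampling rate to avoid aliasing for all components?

The highest frequency component is f_max = 32 kHz.
Nyquist rate = 2 * f_max = 2 * 32 kHz = 64 kHz.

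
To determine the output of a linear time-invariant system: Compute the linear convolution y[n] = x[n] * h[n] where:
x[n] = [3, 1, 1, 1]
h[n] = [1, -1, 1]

y[n] = sum_k x[k]*h[n-k]. Output length = len(x) + len(h) - 1 = 4 + 3 - 1 = 6.
y[0] = 3*1 = 3
y[1] = 1*1 + 3*-1 = -2
y[2] = 1*1 + 1*-1 + 3*1 = 3
y[3] = 1*1 + 1*-1 + 1*1 = 1
y[4] = 1*-1 + 1*1 = 0
y[5] = 1*1 = 1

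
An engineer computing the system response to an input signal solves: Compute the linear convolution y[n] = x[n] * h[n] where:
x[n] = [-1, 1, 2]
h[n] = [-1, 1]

y[n] = sum_k x[k]*h[n-k]. Output length = len(x) + len(h) - 1 = 3 + 2 - 1 = 4.
y[0] = -1*-1 = 1
y[1] = 1*-1 + -1*1 = -2
y[2] = 2*-1 + 1*1 = -1
y[3] = 2*1 = 2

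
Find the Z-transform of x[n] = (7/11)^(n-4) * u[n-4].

Time-shifting property: if X(z) = Z{x[n]}, then Z{x[n-d]} = z^(-d) * X(z)
X(z) = z/(z - 7/11) for x[n] = (7/11)^n * u[n]
Z{x[n-4]} = z^(-4) * z/(z - 7/11) = z^(-3)/(z - 7/11)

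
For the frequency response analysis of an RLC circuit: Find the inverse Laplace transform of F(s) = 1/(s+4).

Standard pair: k/(s+a) <-> k*e^(-at)*u(t)
With k=1, a=4: f(t) = e^(-4t)*u(t)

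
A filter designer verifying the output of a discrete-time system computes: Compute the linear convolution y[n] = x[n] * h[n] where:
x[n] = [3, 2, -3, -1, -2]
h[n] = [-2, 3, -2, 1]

y[n] = sum_k x[k]*h[n-k]. Output length = len(x) + len(h) - 1 = 5 + 4 - 1 = 8.
y[0] = 3*-2 = -6
y[1] = 2*-2 + 3*3 = 5
y[2] = -3*-2 + 2*3 + 3*-2 = 6
y[3] = -1*-2 + -3*3 + 2*-2 + 3*1 = -8
y[4] = -2*-2 + -1*3 + -3*-2 + 2*1 = 9
y[5] = -2*3 + -1*-2 + -3*1 = -7
y[6] = -2*-2 + -1*1 = 3
y[7] = -2*1 = -2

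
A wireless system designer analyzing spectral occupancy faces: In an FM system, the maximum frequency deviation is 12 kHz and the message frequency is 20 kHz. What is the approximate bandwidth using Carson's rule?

Carson's rule: BW = 2*(delta_f + f_m)
= 2*(12 + 20) kHz = 64 kHz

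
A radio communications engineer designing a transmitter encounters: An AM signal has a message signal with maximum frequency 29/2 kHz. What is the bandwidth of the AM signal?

In AM (double-sideband), the bandwidth is twice the message frequency.
BW = 2 * f_m = 2 * 29/2 kHz = 29 kHz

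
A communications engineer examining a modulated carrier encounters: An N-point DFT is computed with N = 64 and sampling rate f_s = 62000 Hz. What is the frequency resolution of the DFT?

DFT frequency resolution = f_s / N
= 62000 / 64 = 3875/4 Hz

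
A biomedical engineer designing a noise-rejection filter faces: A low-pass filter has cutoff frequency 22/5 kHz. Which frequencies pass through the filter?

A low-pass filter passes all frequencies below the cutoff frequency 22/5 kHz and attenuates higher frequencies.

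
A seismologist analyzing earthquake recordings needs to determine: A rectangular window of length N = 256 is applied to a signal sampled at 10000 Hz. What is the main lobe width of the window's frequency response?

For a rectangular window of length N,
the main lobe width in frequency is 2*f_s/N.
= 2*10000/256 = 625/8 Hz
This determines the minimum frequency separation for resolving two sinusoids.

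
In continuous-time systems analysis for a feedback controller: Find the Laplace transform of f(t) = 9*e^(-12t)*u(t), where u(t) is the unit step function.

Standard Laplace transform pair:
e^(-at)*u(t) <-> 1/(s+a)
With a = 12: L{9*e^(-12t)*u(t)} = 9/(s+12), ROC: Re(s) > -12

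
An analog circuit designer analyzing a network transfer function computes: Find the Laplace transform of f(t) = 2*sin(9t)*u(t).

Standard pair: sin(wt)*u(t) <-> w/(s^2+w^2)
With w = 9: L{2*sin(9t)*u(t)} = 18/(s^2+81)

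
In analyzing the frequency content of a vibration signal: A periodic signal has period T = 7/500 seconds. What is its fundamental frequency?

The fundamental frequency is the reciprocal of the period.
f = 1/T = 1/(7/500) = 500/7 Hz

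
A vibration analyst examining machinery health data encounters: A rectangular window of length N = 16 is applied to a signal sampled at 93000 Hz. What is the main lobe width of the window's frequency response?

For a rectangular window of length N,
the main lobe width in frequency is 2*f_s/N.
= 2*93000/16 = 11625 Hz
This determines the minimum frequency separation for resolving two sinusoids.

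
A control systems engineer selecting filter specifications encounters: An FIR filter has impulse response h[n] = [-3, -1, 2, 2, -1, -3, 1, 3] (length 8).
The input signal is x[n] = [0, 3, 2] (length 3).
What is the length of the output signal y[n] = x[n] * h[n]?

For linear convolution, the output length is:
len(y) = len(x) + len(h) - 1 = 3 + 8 - 1 = 10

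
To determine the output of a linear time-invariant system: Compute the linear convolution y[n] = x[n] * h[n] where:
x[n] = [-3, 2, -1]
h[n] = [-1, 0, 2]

y[n] = sum_k x[k]*h[n-k]. Output length = len(x) + len(h) - 1 = 3 + 3 - 1 = 5.
y[0] = -3*-1 = 3
y[1] = 2*-1 + -3*0 = -2
y[2] = -1*-1 + 2*0 + -3*2 = -5
y[3] = -1*0 + 2*2 = 4
y[4] = -1*2 = -2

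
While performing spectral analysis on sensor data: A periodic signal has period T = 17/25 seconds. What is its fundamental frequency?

The fundamental frequency is the reciprocal of the period.
f = 1/T = 1/(17/25) = 25/17 Hz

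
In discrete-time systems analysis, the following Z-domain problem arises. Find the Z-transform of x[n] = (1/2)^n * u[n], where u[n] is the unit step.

The Z-transform of a^n * u[n] is z/(z-a) for |z| > |a|.
Here a = 1/2, so X(z) = z/(z - (1/2)) = 2z/(2z - 1)
ROC: |z| > 1/2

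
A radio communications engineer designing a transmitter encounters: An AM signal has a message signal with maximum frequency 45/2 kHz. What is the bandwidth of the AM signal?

In AM (double-sideband), the bandwidth is twice the message frequency.
BW = 2 * f_m = 2 * 45/2 kHz = 45 kHz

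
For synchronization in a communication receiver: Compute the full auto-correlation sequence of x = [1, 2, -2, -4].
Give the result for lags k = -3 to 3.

r_xx[k] = sum_m x[m]*x[m+k], indexed from 0, for k = -3 to 3:
  r_xx[-3] = x[3]*x[0] = -4
  r_xx[-2] = x[2]*x[0] + x[3]*x[1] = -10
  r_xx[-1] = x[1]*x[0] + x[2]*x[1] + x[3]*x[2] = 6
  r_xx[0] = x[0]*x[0] + x[1]*x[1] + x[2]*x[2] + x[3]*x[3] = 25
  r_xx[1] = x[0]*x[1] + x[1]*x[2] + x[2]*x[3] = 6
  r_xx[2] = x[0]*x[2] + x[1]*x[3] = -10
  r_xx[3] = x[0]*x[3] = -4
r_xx = [-4, -10, 6, 25, 6, -10, -4]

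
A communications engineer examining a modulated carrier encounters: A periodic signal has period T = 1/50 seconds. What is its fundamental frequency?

The fundamental frequency is the reciprocal of the period.
f = 1/T = 1/(1/50) = 50 Hz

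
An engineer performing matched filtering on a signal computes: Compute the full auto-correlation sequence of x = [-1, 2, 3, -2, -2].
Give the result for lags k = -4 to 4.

r_xx[k] = sum_m x[m]*x[m+k], indexed from 0, for k = -4 to 4:
  r_xx[-4] = x[4]*x[0] = 2
  r_xx[-3] = x[3]*x[0] + x[4]*x[1] = -2
  r_xx[-2] = x[2]*x[0] + x[3]*x[1] + x[4]*x[2] = -13
  r_xx[-1] = x[1]*x[0] + x[2]*x[1] + x[3]*x[2] + x[4]*x[3] = 2
  r_xx[0] = x[0]*x[0] + x[1]*x[1] + x[2]*x[2] + x[3]*x[3] + x[4]*x[4] = 22
  r_xx[1] = x[0]*x[1] + x[1]*x[2] + x[2]*x[3] + x[3]*x[4] = 2
  r_xx[2] = x[0]*x[2] + x[1]*x[3] + x[2]*x[4] = -13
  r_xx[3] = x[0]*x[3] + x[1]*x[4] = -2
  r_xx[4] = x[0]*x[4] = 2
r_xx = [2, -2, -13, 2, 22, 2, -13, -2, 2]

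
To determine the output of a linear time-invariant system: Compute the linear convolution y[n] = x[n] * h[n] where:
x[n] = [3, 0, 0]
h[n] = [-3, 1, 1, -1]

y[n] = sum_k x[k]*h[n-k]. Output length = len(x) + len(h) - 1 = 3 + 4 - 1 = 6.
y[0] = 3*-3 = -9
y[1] = 0*-3 + 3*1 = 3
y[2] = 0*-3 + 0*1 + 3*1 = 3
y[3] = 0*1 + 0*1 + 3*-1 = -3
y[4] = 0*1 + 0*-1 = 0
y[5] = 0*-1 = 0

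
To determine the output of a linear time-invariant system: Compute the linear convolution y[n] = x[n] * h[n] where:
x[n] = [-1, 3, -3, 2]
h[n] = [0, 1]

y[n] = sum_k x[k]*h[n-k]. Output length = len(x) + len(h) - 1 = 4 + 2 - 1 = 5.
y[0] = -1*0 = 0
y[1] = 3*0 + -1*1 = -1
y[2] = -3*0 + 3*1 = 3
y[3] = 2*0 + -3*1 = -3
y[4] = 2*1 = 2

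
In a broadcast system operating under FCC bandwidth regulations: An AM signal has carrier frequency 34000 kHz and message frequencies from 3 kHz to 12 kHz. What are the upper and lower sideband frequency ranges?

Upper sideband (USB) = fc + [fm_low, fm_high] = 34000 + [3, 12] = [34003, 34012] kHz
Lower sideband (LSB) = fc - [fm_high, fm_low] = 34000 - [12, 3] = [33988, 33997] kHz
Total occupied spectrum: 33988 kHz to 34012 kHz (plus carrier at 34000 kHz)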